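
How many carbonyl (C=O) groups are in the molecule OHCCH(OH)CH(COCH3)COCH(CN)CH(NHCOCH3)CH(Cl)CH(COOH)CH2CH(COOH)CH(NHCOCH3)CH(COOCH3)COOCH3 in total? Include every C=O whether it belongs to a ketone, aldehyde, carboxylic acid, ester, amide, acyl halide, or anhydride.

OHC: aldehyde, 1 C=O (running total 1).
CH(COCH3): ketone, 1 C=O (running total 2).
CO: ketone, 1 C=O (running total 3).
CH(NHCOCH3): amide, 1 C=O (running total 4).
CH(COOH): carboxylic acid, 1 C=O (running total 5).
CH(COOH): carboxylic acid, 1 C=O (running total 6).
CH(NHCOCH3): amide, 1 C=O (running total 7).
CH(COOCH3): ester, 1 C=O (running total 8).
COOCH3: ester, 1 C=O (running total 9).

9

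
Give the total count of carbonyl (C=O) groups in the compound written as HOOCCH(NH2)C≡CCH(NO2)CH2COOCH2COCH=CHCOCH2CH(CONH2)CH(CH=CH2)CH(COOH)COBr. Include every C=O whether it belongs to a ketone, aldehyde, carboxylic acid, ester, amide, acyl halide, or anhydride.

7

HOOC: carboxylic acid, 1 C=O (running total 1).
CH2COOCH2: ester, 1 C=O (running total 2).
CO: ketone, 1 C=O (running total 3).
CO: ketone, 1 C=O (running total 4).
CH(CONH2): amide, 1 C=O (running total 5).
CH(COOH): carboxylic acid, 1 C=O (running total 6).
COBr: acyl halide, 1 C=O (running total 7).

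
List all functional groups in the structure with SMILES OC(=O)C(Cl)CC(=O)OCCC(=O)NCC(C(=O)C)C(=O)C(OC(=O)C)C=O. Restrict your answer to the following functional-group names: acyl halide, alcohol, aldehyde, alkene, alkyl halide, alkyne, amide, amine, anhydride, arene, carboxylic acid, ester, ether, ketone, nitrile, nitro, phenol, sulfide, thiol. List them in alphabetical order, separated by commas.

–COOH: carbonyl C bonded to –OH and C → carboxylic acid (the –OH is not a separate alcohol).
halogen on an sp³ carbon → alkyl halide.
–C(=O)–O–C with C on the carbonyl side → ester.
–C(=O)–N– linkage → amide (the N is not an amine).
pendant –COCH3: carbonyl C bonded to two carbons → ketone.
–C(=O)– with carbon on both sides → ketone.
pendant –OC(=O)CH3: an acyloxy group → ester.
terminal –CHO: carbonyl C bonded to H and C → aldehyde.

aldehyde, alkyl halide, amide, carboxylic acid, ester, ketone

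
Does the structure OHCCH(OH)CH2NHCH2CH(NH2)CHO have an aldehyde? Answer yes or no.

yes

Working along the chain:
  OHC: terminal –CHO: carbonyl C bonded to H and C → aldehyde.
  CH(OH): –OH on an sp³ carbon → alcohol (secondary).
  CH2NHCH2: C–N–C with sp³ carbons and no adjacent C=O → amine (secondary).
  CH(NH2): –NH2 on an sp³ carbon with no adjacent C=O → amine.
  CHO: terminal –CHO: carbonyl C bonded to H and C → aldehyde.
The OHC segment supplies the aldehyde: terminal –CHO: carbonyl C bonded to H and C → aldehyde.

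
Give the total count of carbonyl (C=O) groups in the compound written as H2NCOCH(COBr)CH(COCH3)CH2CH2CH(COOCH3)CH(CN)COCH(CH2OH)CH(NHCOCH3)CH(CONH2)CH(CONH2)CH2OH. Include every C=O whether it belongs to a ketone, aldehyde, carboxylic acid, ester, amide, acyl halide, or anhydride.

H2NCO: amide, 1 C=O (running total 1).
CH(COBr): acyl halide, 1 C=O (running total 2).
CH(COCH3): ketone, 1 C=O (running total 3).
CH(COOCH3): ester, 1 C=O (running total 4).
CO: ketone, 1 C=O (running total 5).
CH(NHCOCH3): amide, 1 C=O (running total 6).
CH(CONH2): amide, 1 C=O (running total 7).
CH(CONH2): amide, 1 C=O (running total 8).

8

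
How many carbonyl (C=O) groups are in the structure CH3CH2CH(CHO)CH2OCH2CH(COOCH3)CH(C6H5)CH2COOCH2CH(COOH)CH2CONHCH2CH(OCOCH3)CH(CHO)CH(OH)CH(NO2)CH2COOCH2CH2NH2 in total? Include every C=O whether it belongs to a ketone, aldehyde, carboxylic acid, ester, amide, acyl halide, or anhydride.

CH(CHO): aldehyde, 1 C=O (running total 1).
CH(COOCH3): ester, 1 C=O (running total 2).
CH2COOCH2: ester, 1 C=O (running total 3).
CH(COOH): carboxylic acid, 1 C=O (running total 4).
CH2CONHCH2: amide, 1 C=O (running total 5).
CH(OCOCH3): ester, 1 C=O (running total 6).
CH(CHO): aldehyde, 1 C=O (running total 7).
CH2COOCH2: ester, 1 C=O (running total 8).

8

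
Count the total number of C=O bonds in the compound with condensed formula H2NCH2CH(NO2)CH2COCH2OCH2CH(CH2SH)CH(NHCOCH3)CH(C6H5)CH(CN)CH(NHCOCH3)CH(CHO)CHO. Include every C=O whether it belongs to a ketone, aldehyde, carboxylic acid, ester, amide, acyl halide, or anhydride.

5

CO: ketone, 1 C=O (running total 1).
CH(NHCOCH3): amide, 1 C=O (running total 2).
CH(NHCOCH3): amide, 1 C=O (running total 3).
CH(CHO): aldehyde, 1 C=O (running total 4).
CHO: aldehyde, 1 C=O (running total 5).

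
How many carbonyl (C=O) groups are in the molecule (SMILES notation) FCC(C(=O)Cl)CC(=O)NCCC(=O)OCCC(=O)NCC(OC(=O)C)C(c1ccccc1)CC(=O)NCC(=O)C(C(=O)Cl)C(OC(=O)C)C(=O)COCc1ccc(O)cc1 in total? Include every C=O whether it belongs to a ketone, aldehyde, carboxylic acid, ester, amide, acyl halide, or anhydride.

10

CH(COCl): acyl halide, 1 C=O (running total 1).
CH2CONHCH2: amide, 1 C=O (running total 2).
CH2COOCH2: ester, 1 C=O (running total 3).
CH2CONHCH2: amide, 1 C=O (running total 4).
CH(OCOCH3): ester, 1 C=O (running total 5).
CH2CONHCH2: amide, 1 C=O (running total 6).
CO: ketone, 1 C=O (running total 7).
CH(COCl): acyl halide, 1 C=O (running total 8).
CH(OCOCH3): ester, 1 C=O (running total 9).
CO: ketone, 1 C=O (running total 10).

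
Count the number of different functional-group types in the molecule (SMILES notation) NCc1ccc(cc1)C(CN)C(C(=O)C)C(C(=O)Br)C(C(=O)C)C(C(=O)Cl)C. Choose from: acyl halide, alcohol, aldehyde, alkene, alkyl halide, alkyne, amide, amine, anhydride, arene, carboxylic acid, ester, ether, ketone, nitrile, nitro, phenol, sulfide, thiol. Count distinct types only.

4

–NH2 on an sp³ carbon with no adjacent C=O → amine.
para-disubstituted benzene ring → arene.
pendant –CH2NH2: N on sp³ C, no adjacent C=O → amine.
pendant –COCH3: carbonyl C bonded to two carbons → ketone.
pendant –C(=O)X: carbonyl C bonded to C and halogen → acyl halide.
pendant –COCH3: carbonyl C bonded to two carbons → ketone.
pendant –C(=O)X: carbonyl C bonded to C and halogen → acyl halide.
Distinct types present: acyl halide, amine, arene, ketone.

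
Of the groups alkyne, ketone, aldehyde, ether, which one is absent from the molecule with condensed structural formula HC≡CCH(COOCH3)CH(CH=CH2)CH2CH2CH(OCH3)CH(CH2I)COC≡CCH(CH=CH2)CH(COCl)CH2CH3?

aldehyde

ether: present (CH(OCH3) — pendant –OCH3: C–O–C with sp³ C, no adjacent C=O → ether).
ketone: present (CO — –C(=O)– with carbon on both sides → ketone).
alkyne: present (HC≡C — C≡C triple bond → alkyne).
aldehyde: absent. In CO, the carbonyl carbon is bonded to two carbons, so it is a ketone, not an aldehyde.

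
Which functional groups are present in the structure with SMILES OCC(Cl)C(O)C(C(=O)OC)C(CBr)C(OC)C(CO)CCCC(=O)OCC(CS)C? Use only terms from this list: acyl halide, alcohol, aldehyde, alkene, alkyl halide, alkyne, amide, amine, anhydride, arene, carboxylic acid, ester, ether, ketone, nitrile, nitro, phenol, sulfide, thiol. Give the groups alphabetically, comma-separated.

Taking each segment in turn:
  HOCH2: HO– on an sp³ carbon → alcohol.
  CH(Cl): halogen on an sp³ carbon → alkyl halide.
  CH(OH): –OH on an sp³ carbon → alcohol (secondary).
  CH(COOCH3): pendant –COOCH3: carbonyl C bonded to C and –OCH3 → ester.
  CH(CH2Br): pendant –CH2X: halogen on sp³ carbon → alkyl halide.
  CH(OCH3): pendant –OCH3: C–O–C with sp³ C, no adjacent C=O → ether.
  CH(CH2OH): pendant –CH2OH on an sp³ backbone C → alcohol.
  CH2COOCH2: –C(=O)–O–C with C on the carbonyl side → ester.
  CH(CH2SH): pendant –CH2SH → thiol.

alcohol, alkyl halide, ester, ether, thiol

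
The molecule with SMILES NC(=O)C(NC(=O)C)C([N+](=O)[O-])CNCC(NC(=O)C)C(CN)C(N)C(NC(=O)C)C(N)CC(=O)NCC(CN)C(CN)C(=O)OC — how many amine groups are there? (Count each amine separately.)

Reading the structure from left to right:
  H2NCO: –C(=O)NH2: carbonyl C bonded to C and to N → amide (the N is not a separate amine).
  CH(NHCOCH3): pendant –NHC(=O)CH3: N bonded to a carbonyl → amide (not amine).
  CH(NO2): –NO2 on an sp³ carbon → nitro (the N=O is not a carbonyl).
  CH2NHCH2: C–N–C with sp³ carbons and no adjacent C=O → amine (secondary).
  CH(NHCOCH3): pendant –NHC(=O)CH3: N bonded to a carbonyl → amide (not amine).
  CH(CH2NH2): pendant –CH2NH2: N on sp³ C, no adjacent C=O → amine.
  CH(NH2): –NH2 on an sp³ carbon with no adjacent C=O → amine.
  CH(NHCOCH3): pendant –NHC(=O)CH3: N bonded to a carbonyl → amide (not amine).
  CH(NH2): –NH2 on an sp³ carbon with no adjacent C=O → amine.
  CH2CONHCH2: –C(=O)–N– linkage → amide (the N is not an amine).
  CH(CH2NH2): pendant –CH2NH2: N on sp³ C, no adjacent C=O → amine.
  CH(CH2NH2): pendant –CH2NH2: N on sp³ C, no adjacent C=O → amine.
  COOCH3: –C(=O)OCH3: carbonyl C bonded to C and to –OCH3 → ester (not ketone + ether).
Amine appears at: CH2NHCH2, CH(CH2NH2), CH(NH2), CH(NH2), CH(CH2NH2), CH(CH2NH2) → 6.

6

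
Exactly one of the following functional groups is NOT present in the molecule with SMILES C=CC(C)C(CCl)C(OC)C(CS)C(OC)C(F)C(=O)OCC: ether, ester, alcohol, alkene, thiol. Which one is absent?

alcohol

thiol: present (CH(CH2SH) — pendant –CH2SH → thiol).
ester: present (COOCH2CH3 — –C(=O)OCH2CH3: carbonyl C bonded to C and to –OEt → ester).
ether: present (CH(OCH3) — pendant –OCH3: C–O–C with sp³ C, no adjacent C=O → ether).
alkene: present (CH2=CH — C=C double bond → alkene).
alcohol: no segment matches this pattern.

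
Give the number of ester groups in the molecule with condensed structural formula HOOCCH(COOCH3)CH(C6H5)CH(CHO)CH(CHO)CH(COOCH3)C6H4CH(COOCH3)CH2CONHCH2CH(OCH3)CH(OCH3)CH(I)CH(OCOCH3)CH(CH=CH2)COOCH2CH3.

5

–COOH: carbonyl C bonded to –OH and C → carboxylic acid (the –OH is not a separate alcohol).
pendant –COOCH3: carbonyl C bonded to C and –OCH3 → ester.
pendant –C6H5: benzene ring → arene.
pendant –CHO: carbonyl C bonded to C and H → aldehyde.
pendant –CHO: carbonyl C bonded to C and H → aldehyde.
pendant –COOCH3: carbonyl C bonded to C and –OCH3 → ester.
para-disubstituted benzene ring → arene.
pendant –COOCH3: carbonyl C bonded to C and –OCH3 → ester.
–C(=O)–N– linkage → amide (the N is not an amine).
pendant –OCH3: C–O–C with sp³ C, no adjacent C=O → ether.
pendant –OCH3: C–O–C with sp³ C, no adjacent C=O → ether.
halogen on an sp³ carbon → alkyl halide.
pendant –OC(=O)CH3: an acyloxy group → ester.
pendant –CH=CH2: C=C double bond → alkene.
–C(=O)OCH2CH3: carbonyl C bonded to C and to –OEt → ester.
Ester appears at: CH(COOCH3), CH(COOCH3), CH(COOCH3), CH(OCOCH3), COOCH2CH3 → 5.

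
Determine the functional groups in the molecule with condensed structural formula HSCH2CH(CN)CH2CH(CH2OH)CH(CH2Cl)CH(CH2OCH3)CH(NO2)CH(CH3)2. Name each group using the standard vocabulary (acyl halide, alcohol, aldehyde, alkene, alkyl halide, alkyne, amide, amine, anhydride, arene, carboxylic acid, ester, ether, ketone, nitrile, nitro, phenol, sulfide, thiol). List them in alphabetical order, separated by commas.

–SH on an sp³ carbon → thiol.
pendant –C≡N: nitrile.
pendant –CH2OH on an sp³ backbone C → alcohol.
pendant –CH2X: halogen on sp³ carbon → alkyl halide.
pendant –CH2OCH3: C–O–C linkage → ether.
–NO2 on an sp³ carbon → nitro (the N=O is not a carbonyl).

alcohol, alkyl halide, ether, nitrile, nitro, thiol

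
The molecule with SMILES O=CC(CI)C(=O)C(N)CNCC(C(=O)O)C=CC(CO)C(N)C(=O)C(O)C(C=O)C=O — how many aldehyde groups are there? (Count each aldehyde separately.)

3

Reading the structure from left to right:
  OHC: terminal –CHO: carbonyl C bonded to H and C → aldehyde.
  CH(CH2I): pendant –CH2X: halogen on sp³ carbon → alkyl halide.
  CO: –C(=O)– with carbon on both sides → ketone.
  CH(NH2): –NH2 on an sp³ carbon with no adjacent C=O → amine.
  CH2NHCH2: C–N–C with sp³ carbons and no adjacent C=O → amine (secondary).
  CH(COOH): pendant –COOH: carbonyl C bonded to C and –OH → carboxylic acid.
  CH=CH: C=C double bond → alkene.
  CH(CH2OH): pendant –CH2OH on an sp³ backbone C → alcohol.
  CH(NH2): –NH2 on an sp³ carbon with no adjacent C=O → amine.
  CO: –C(=O)– with carbon on both sides → ketone.
  CH(OH): –OH on an sp³ carbon → alcohol (secondary).
  CH(CHO): pendant –CHO: carbonyl C bonded to C and H → aldehyde.
  CHO: terminal –CHO: carbonyl C bonded to H and C → aldehyde.
Aldehyde appears at: OHC, CH(CHO), CHO → 3.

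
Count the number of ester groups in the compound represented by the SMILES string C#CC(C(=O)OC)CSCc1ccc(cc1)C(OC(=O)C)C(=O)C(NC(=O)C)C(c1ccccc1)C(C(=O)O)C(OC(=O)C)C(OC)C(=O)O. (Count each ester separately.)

Reading the structure from left to right:
  HC≡C: C≡C triple bond → alkyne.
  CH(COOCH3): pendant –COOCH3: carbonyl C bonded to C and –OCH3 → ester.
  CH2SCH2: C–S–C linkage → sulfide (thioether).
  C6H4: para-disubstituted benzene ring → arene.
  CH(OCOCH3): pendant –OC(=O)CH3: an acyloxy group → ester.
  CO: –C(=O)– with carbon on both sides → ketone.
  CH(NHCOCH3): pendant –NHC(=O)CH3: N bonded to a carbonyl → amide (not amine).
  CH(C6H5): pendant –C6H5: benzene ring → arene.
  CH(COOH): pendant –COOH: carbonyl C bonded to C and –OH → carboxylic acid.
  CH(OCOCH3): pendant –OC(=O)CH3: an acyloxy group → ester.
  CH(OCH3): pendant –OCH3: C–O–C with sp³ C, no adjacent C=O → ether.
  COOH: –COOH: carbonyl C bonded to –OH and C → carboxylic acid (the –OH is not a separate alcohol).
Ester appears at: CH(COOCH3), CH(OCOCH3), CH(OCOCH3) → 3.

3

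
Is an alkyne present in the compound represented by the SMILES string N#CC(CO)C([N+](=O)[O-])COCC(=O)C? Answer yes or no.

no

Working along the chain:
  N≡C: N≡C–: carbon triple-bonded to nitrogen → nitrile.
  CH(CH2OH): pendant –CH2OH on an sp³ backbone C → alcohol.
  CH(NO2): –NO2 on an sp³ carbon → nitro (the N=O is not a carbonyl).
  CH2OCH2: C–O–C with sp³ carbons on both sides and no adjacent C=O → ether.
  CO: –C(=O)– with carbon on both sides → ketone.
In N≡C, the triple bond is C≡N, not C≡C, so it is a nitrile.
The groups actually present are: alcohol, ether, ketone, nitrile, nitro.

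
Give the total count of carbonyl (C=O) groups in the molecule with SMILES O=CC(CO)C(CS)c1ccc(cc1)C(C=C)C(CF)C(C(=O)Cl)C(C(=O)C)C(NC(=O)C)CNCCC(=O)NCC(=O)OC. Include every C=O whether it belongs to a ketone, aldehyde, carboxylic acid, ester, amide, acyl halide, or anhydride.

OHC: aldehyde, 1 C=O (running total 1).
CH(COCl): acyl halide, 1 C=O (running total 2).
CH(COCH3): ketone, 1 C=O (running total 3).
CH(NHCOCH3): amide, 1 C=O (running total 4).
CH2CONHCH2: amide, 1 C=O (running total 5).
COOCH3: ester, 1 C=O (running total 6).

6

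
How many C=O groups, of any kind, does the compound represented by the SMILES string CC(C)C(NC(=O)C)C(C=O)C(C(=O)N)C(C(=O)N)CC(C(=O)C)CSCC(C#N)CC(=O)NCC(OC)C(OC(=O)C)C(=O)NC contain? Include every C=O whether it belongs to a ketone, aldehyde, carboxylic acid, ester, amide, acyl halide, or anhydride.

8

CH(NHCOCH3): amide, 1 C=O (running total 1).
CH(CHO): aldehyde, 1 C=O (running total 2).
CH(CONH2): amide, 1 C=O (running total 3).
CH(CONH2): amide, 1 C=O (running total 4).
CH(COCH3): ketone, 1 C=O (running total 5).
CH2CONHCH2: amide, 1 C=O (running total 6).
CH(OCOCH3): ester, 1 C=O (running total 7).
CONHCH3: amide, 1 C=O (running total 8).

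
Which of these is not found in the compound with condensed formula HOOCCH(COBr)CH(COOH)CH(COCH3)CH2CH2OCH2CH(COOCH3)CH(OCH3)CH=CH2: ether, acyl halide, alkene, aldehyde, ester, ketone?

aldehyde

ester: present (CH(COOCH3) — pendant –COOCH3: carbonyl C bonded to C and –OCH3 → ester).
acyl halide: present (CH(COBr) — pendant –C(=O)X: carbonyl C bonded to C and halogen → acyl halide).
ketone: present (CH(COCH3) — pendant –COCH3: carbonyl C bonded to two carbons → ketone).
alkene: present (CH=CH2 — C=C double bond → alkene).
ether: present (CH2OCH2 — C–O–C with sp³ carbons on both sides and no adjacent C=O → ether).
aldehyde: absent. In CH(COCH3), the carbonyl carbon is bonded to two carbons, so it is a ketone, not an aldehyde. In each of HOOC and CH(COOH), the carbonyl carbon bears –OH, not –H, so it is a carboxylic acid.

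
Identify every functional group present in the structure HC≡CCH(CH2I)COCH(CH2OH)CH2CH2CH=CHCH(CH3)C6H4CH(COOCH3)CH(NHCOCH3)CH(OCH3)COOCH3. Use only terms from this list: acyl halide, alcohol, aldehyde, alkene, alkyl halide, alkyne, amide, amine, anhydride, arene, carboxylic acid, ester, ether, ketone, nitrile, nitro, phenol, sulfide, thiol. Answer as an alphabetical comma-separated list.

C≡C triple bond → alkyne.
pendant –CH2X: halogen on sp³ carbon → alkyl halide.
–C(=O)– with carbon on both sides → ketone.
pendant –CH2OH on an sp³ backbone C → alcohol.
C=C double bond → alkene.
para-disubstituted benzene ring → arene.
pendant –COOCH3: carbonyl C bonded to C and –OCH3 → ester.
pendant –NHC(=O)CH3: N bonded to a carbonyl → amide (not amine).
pendant –OCH3: C–O–C with sp³ C, no adjacent C=O → ether.
–C(=O)OCH3: carbonyl C bonded to C and to –OCH3 → ester (not ketone + ether).

alcohol, alkene, alkyl halide, alkyne, amide, arene, ester, ether, ketone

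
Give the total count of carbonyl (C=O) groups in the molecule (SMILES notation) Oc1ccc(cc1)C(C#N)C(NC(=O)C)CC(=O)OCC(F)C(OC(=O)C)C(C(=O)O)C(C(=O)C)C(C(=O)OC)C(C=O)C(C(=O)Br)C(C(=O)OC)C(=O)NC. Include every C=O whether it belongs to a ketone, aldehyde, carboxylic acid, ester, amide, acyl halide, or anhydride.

10

CH(NHCOCH3): amide, 1 C=O (running total 1).
CH2COOCH2: ester, 1 C=O (running total 2).
CH(OCOCH3): ester, 1 C=O (running total 3).
CH(COOH): carboxylic acid, 1 C=O (running total 4).
CH(COCH3): ketone, 1 C=O (running total 5).
CH(COOCH3): ester, 1 C=O (running total 6).
CH(CHO): aldehyde, 1 C=O (running total 7).
CH(COBr): acyl halide, 1 C=O (running total 8).
CH(COOCH3): ester, 1 C=O (running total 9).
CONHCH3: amide, 1 C=O (running total 10).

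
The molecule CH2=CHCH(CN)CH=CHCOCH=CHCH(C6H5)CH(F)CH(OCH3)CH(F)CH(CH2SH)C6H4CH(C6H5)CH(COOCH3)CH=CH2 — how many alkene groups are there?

4

Working along the chain:
  CH2=CH: C=C double bond → alkene.
  CH(CN): pendant –C≡N: nitrile.
  CH=CH: C=C double bond → alkene.
  CO: –C(=O)– with carbon on both sides → ketone.
  CH=CH: C=C double bond → alkene.
  CH(C6H5): pendant –C6H5: benzene ring → arene.
  CH(F): halogen on an sp³ carbon → alkyl halide.
  CH(OCH3): pendant –OCH3: C–O–C with sp³ C, no adjacent C=O → ether.
  CH(F): halogen on an sp³ carbon → alkyl halide.
  CH(CH2SH): pendant –CH2SH → thiol.
  C6H4: para-disubstituted benzene ring → arene.
  CH(C6H5): pendant –C6H5: benzene ring → arene.
  CH(COOCH3): pendant –COOCH3: carbonyl C bonded to C and –OCH3 → ester.
  CH=CH2: C=C double bond → alkene.
Alkene appears at: CH2=CH, CH=CH, CH=CH, CH=CH2 → 4.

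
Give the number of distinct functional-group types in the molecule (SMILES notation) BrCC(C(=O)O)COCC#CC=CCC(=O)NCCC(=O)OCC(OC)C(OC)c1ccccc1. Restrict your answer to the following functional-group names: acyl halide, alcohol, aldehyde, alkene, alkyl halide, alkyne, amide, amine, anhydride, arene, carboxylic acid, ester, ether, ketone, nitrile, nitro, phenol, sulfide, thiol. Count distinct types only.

8

halogen on an sp³ carbon → alkyl halide.
pendant –COOH: carbonyl C bonded to C and –OH → carboxylic acid.
C–O–C with sp³ carbons on both sides and no adjacent C=O → ether.
C≡C triple bond → alkyne.
C=C double bond → alkene.
–C(=O)–N– linkage → amide (the N is not an amine).
–C(=O)–O–C with C on the carbonyl side → ester.
pendant –OCH3: C–O–C with sp³ C, no adjacent C=O → ether.
pendant –OCH3: C–O–C with sp³ C, no adjacent C=O → ether.
–C6H5 phenyl ring → arene.
Distinct types present: alkene, alkyl halide, alkyne, amide, arene, carboxylic acid, ester, ether.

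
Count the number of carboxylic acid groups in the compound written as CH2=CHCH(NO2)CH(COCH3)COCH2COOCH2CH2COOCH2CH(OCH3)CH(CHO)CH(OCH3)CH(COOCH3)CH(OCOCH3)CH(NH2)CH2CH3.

0

C=C double bond → alkene.
–NO2 on an sp³ carbon → nitro (the N=O is not a carbonyl).
pendant –COCH3: carbonyl C bonded to two carbons → ketone.
–C(=O)– with carbon on both sides → ketone.
–C(=O)–O–C with C on the carbonyl side → ester.
–C(=O)–O–C with C on the carbonyl side → ester.
pendant –OCH3: C–O–C with sp³ C, no adjacent C=O → ether.
pendant –CHO: carbonyl C bonded to C and H → aldehyde.
pendant –OCH3: C–O–C with sp³ C, no adjacent C=O → ether.
pendant –COOCH3: carbonyl C bonded to C and –OCH3 → ester.
pendant –OC(=O)CH3: an acyloxy group → ester.
–NH2 on an sp³ carbon with no adjacent C=O → amine.
No segment is a carboxylic acid: CH2COOCH2 is ester, not carboxylic acid; CH2COOCH2 is ester, not carboxylic acid; CH(CHO) is aldehyde, not carboxylic acid. → 0.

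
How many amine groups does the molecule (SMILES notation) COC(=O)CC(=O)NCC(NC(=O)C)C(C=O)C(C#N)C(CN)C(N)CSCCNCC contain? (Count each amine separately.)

Reading the structure from left to right:
  CH3OOC: CH3O–C(=O)–: carbonyl C bonded to C and to –OCH3 → ester (not ketone + ether).
  CH2CONHCH2: –C(=O)–N– linkage → amide (the N is not an amine).
  CH(NHCOCH3): pendant –NHC(=O)CH3: N bonded to a carbonyl → amide (not amine).
  CH(CHO): pendant –CHO: carbonyl C bonded to C and H → aldehyde.
  CH(CN): pendant –C≡N: nitrile.
  CH(CH2NH2): pendant –CH2NH2: N on sp³ C, no adjacent C=O → amine.
  CH(NH2): –NH2 on an sp³ carbon with no adjacent C=O → amine.
  CH2SCH2: C–S–C linkage → sulfide (thioether).
  CH2NHCH2: C–N–C with sp³ carbons and no adjacent C=O → amine (secondary).
Amine appears at: CH(CH2NH2), CH(NH2), CH2NHCH2 → 3.

3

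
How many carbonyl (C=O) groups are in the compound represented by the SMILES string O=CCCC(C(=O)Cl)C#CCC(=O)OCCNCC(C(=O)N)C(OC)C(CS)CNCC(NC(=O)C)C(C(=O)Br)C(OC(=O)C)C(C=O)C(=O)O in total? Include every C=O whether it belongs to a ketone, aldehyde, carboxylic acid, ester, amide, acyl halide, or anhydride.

OHC: aldehyde, 1 C=O (running total 1).
CH(COCl): acyl halide, 1 C=O (running total 2).
CH2COOCH2: ester, 1 C=O (running total 3).
CH(CONH2): amide, 1 C=O (running total 4).
CH(NHCOCH3): amide, 1 C=O (running total 5).
CH(COBr): acyl halide, 1 C=O (running total 6).
CH(OCOCH3): ester, 1 C=O (running total 7).
CH(CHO): aldehyde, 1 C=O (running total 8).
COOH: carboxylic acid, 1 C=O (running total 9).

9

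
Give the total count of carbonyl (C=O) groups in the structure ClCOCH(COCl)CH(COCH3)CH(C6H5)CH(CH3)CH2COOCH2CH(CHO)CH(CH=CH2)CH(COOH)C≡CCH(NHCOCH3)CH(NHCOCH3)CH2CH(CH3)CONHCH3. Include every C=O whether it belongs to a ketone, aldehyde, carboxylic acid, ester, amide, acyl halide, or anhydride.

9

ClCO: acyl halide, 1 C=O (running total 1).
CH(COCl): acyl halide, 1 C=O (running total 2).
CH(COCH3): ketone, 1 C=O (running total 3).
CH2COOCH2: ester, 1 C=O (running total 4).
CH(CHO): aldehyde, 1 C=O (running total 5).
CH(COOH): carboxylic acid, 1 C=O (running total 6).
CH(NHCOCH3): amide, 1 C=O (running total 7).
CH(NHCOCH3): amide, 1 C=O (running total 8).
CONHCH3: amide, 1 C=O (running total 9).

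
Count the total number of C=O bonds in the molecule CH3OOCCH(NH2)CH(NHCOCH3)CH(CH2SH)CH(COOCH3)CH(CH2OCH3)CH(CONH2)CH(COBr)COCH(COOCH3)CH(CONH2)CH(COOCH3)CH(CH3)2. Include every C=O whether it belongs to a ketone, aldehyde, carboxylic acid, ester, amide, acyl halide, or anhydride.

CH3OOC: ester, 1 C=O (running total 1).
CH(NHCOCH3): amide, 1 C=O (running total 2).
CH(COOCH3): ester, 1 C=O (running total 3).
CH(CONH2): amide, 1 C=O (running total 4).
CH(COBr): acyl halide, 1 C=O (running total 5).
CO: ketone, 1 C=O (running total 6).
CH(COOCH3): ester, 1 C=O (running total 7).
CH(CONH2): amide, 1 C=O (running total 8).
CH(COOCH3): ester, 1 C=O (running total 9).

9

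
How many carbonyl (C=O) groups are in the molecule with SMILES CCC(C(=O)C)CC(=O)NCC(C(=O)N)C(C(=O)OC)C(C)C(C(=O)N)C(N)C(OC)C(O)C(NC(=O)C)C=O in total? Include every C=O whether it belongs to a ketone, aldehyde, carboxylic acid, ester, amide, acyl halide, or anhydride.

CH(COCH3): ketone, 1 C=O (running total 1).
CH2CONHCH2: amide, 1 C=O (running total 2).
CH(CONH2): amide, 1 C=O (running total 3).
CH(COOCH3): ester, 1 C=O (running total 4).
CH(CONH2): amide, 1 C=O (running total 5).
CH(NHCOCH3): amide, 1 C=O (running total 6).
CHO: aldehyde, 1 C=O (running total 7).

7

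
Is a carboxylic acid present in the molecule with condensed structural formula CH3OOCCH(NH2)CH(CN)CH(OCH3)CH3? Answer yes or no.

CH3O–C(=O)–: carbonyl C bonded to C and to –OCH3 → ester (not ketone + ether).
–NH2 on an sp³ carbon with no adjacent C=O → amine.
pendant –C≡N: nitrile.
pendant –OCH3: C–O–C with sp³ C, no adjacent C=O → ether.
In CH3OOC, the acyl oxygen is bonded to carbon (–O–C), not to H, so this is an ester.
The groups actually present are: amine, ester, ether, nitrile.

no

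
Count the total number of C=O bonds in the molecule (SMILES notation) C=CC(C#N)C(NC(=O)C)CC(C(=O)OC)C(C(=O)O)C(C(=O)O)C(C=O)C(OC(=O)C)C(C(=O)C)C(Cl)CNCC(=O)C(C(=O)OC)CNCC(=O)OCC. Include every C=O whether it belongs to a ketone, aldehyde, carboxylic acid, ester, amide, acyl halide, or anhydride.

10

CH(NHCOCH3): amide, 1 C=O (running total 1).
CH(COOCH3): ester, 1 C=O (running total 2).
CH(COOH): carboxylic acid, 1 C=O (running total 3).
CH(COOH): carboxylic acid, 1 C=O (running total 4).
CH(CHO): aldehyde, 1 C=O (running total 5).
CH(OCOCH3): ester, 1 C=O (running total 6).
CH(COCH3): ketone, 1 C=O (running total 7).
CO: ketone, 1 C=O (running total 8).
CH(COOCH3): ester, 1 C=O (running total 9).
COOCH2CH3: ester, 1 C=O (running total 10).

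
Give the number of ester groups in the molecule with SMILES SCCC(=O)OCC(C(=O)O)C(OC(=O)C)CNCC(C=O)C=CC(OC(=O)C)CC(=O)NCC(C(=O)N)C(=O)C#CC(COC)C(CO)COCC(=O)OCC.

–SH on an sp³ carbon → thiol.
–C(=O)–O–C with C on the carbonyl side → ester.
pendant –COOH: carbonyl C bonded to C and –OH → carboxylic acid.
pendant –OC(=O)CH3: an acyloxy group → ester.
C–N–C with sp³ carbons and no adjacent C=O → amine (secondary).
pendant –CHO: carbonyl C bonded to C and H → aldehyde.
C=C double bond → alkene.
pendant –OC(=O)CH3: an acyloxy group → ester.
–C(=O)–N– linkage → amide (the N is not an amine).
pendant –CONH2: carbonyl C bonded to C and N → amide.
–C(=O)– with carbon on both sides → ketone.
C≡C triple bond → alkyne.
pendant –CH2OCH3: C–O–C linkage → ether.
pendant –CH2OH on an sp³ backbone C → alcohol.
C–O–C with sp³ carbons on both sides and no adjacent C=O → ether.
–C(=O)OCH2CH3: carbonyl C bonded to C and to –OEt → ester.
Ester appears at: CH2COOCH2, CH(OCOCH3), CH(OCOCH3), COOCH2CH3 → 4.

4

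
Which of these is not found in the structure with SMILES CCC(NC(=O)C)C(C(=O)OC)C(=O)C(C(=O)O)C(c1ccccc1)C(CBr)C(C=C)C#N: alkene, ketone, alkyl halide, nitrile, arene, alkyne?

alkyne

ketone: present (CO — –C(=O)– with carbon on both sides → ketone).
alkyl halide: present (CH(CH2Br) — pendant –CH2X: halogen on sp³ carbon → alkyl halide).
nitrile: present (CN — –C≡N: carbon triple-bonded to nitrogen → nitrile).
alkene: present (CH(CH=CH2) — pendant –CH=CH2: C=C double bond → alkene).
arene: present (CH(C6H5) — pendant –C6H5: benzene ring → arene).
alkyne: absent. In CN, the triple bond is C≡N, not C≡C, so it is a nitrile.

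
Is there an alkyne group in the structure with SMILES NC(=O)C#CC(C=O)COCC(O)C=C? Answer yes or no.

yes

–C(=O)NH2: carbonyl C bonded to C and to N → amide (the N is not a separate amine).
C≡C triple bond → alkyne.
pendant –CHO: carbonyl C bonded to C and H → aldehyde.
C–O–C with sp³ carbons on both sides and no adjacent C=O → ether.
–OH on an sp³ carbon → alcohol (secondary).
C=C double bond → alkene.
The C≡C segment supplies the alkyne: C≡C triple bond → alkyne.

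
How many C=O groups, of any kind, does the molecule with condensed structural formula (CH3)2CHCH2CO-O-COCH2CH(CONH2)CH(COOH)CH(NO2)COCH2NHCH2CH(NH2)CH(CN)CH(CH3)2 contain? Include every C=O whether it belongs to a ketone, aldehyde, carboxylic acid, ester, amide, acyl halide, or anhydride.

5

CH2CO-O-COCH2: anhydride, 2 C=O (running total 2).
CH(CONH2): amide, 1 C=O (running total 3).
CH(COOH): carboxylic acid, 1 C=O (running total 4).
CO: ketone, 1 C=O (running total 5).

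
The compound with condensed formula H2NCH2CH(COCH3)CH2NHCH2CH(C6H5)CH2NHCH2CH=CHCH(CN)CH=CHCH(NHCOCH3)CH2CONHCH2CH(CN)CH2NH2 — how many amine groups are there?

–NH2 on an sp³ carbon with no adjacent C=O → amine.
pendant –COCH3: carbonyl C bonded to two carbons → ketone.
C–N–C with sp³ carbons and no adjacent C=O → amine (secondary).
pendant –C6H5: benzene ring → arene.
C–N–C with sp³ carbons and no adjacent C=O → amine (secondary).
C=C double bond → alkene.
pendant –C≡N: nitrile.
C=C double bond → alkene.
pendant –NHC(=O)CH3: N bonded to a carbonyl → amide (not amine).
–C(=O)–N– linkage → amide (the N is not an amine).
pendant –C≡N: nitrile.
–NH2 on an sp³ carbon with no adjacent C=O → amine.
Amine appears at: H2NCH2, CH2NHCH2, CH2NHCH2, CH2NH2 → 4.

4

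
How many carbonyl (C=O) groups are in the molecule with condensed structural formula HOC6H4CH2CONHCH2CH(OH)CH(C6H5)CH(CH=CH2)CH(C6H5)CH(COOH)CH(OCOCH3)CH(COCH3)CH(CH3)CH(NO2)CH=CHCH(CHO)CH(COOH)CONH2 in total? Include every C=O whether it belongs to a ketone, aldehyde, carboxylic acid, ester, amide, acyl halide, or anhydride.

CH2CONHCH2: amide, 1 C=O (running total 1).
CH(COOH): carboxylic acid, 1 C=O (running total 2).
CH(OCOCH3): ester, 1 C=O (running total 3).
CH(COCH3): ketone, 1 C=O (running total 4).
CH(CHO): aldehyde, 1 C=O (running total 5).
CH(COOH): carboxylic acid, 1 C=O (running total 6).
CONH2: amide, 1 C=O (running total 7).

7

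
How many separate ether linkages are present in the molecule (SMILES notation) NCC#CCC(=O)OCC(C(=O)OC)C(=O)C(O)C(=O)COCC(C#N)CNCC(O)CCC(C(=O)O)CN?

1

Reading the structure from left to right:
  H2NCH2: –NH2 on an sp³ carbon with no adjacent C=O → amine.
  C≡C: C≡C triple bond → alkyne.
  CH2COOCH2: –C(=O)–O–C with C on the carbonyl side → ester.
  CH(COOCH3): pendant –COOCH3: carbonyl C bonded to C and –OCH3 → ester.
  CO: –C(=O)– with carbon on both sides → ketone.
  CH(OH): –OH on an sp³ carbon → alcohol (secondary).
  CO: –C(=O)– with carbon on both sides → ketone.
  CH2OCH2: C–O–C with sp³ carbons on both sides and no adjacent C=O → ether.
  CH(CN): pendant –C≡N: nitrile.
  CH2NHCH2: C–N–C with sp³ carbons and no adjacent C=O → amine (secondary).
  CH(OH): –OH on an sp³ carbon → alcohol (secondary).
  CH(COOH): pendant –COOH: carbonyl C bonded to C and –OH → carboxylic acid.
  CH2NH2: –NH2 on an sp³ carbon with no adjacent C=O → amine.
Ether appears at: CH2OCH2 → 1.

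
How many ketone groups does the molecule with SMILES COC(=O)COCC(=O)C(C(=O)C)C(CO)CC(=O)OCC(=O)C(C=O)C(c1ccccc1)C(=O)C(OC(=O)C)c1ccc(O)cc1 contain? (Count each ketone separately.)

Reading the structure from left to right:
  CH3OOC: CH3O–C(=O)–: carbonyl C bonded to C and to –OCH3 → ester (not ketone + ether).
  CH2OCH2: C–O–C with sp³ carbons on both sides and no adjacent C=O → ether.
  CO: –C(=O)– with carbon on both sides → ketone.
  CH(COCH3): pendant –COCH3: carbonyl C bonded to two carbons → ketone.
  CH(CH2OH): pendant –CH2OH on an sp³ backbone C → alcohol.
  CH2COOCH2: –C(=O)–O–C with C on the carbonyl side → ester.
  CO: –C(=O)– with carbon on both sides → ketone.
  CH(CHO): pendant –CHO: carbonyl C bonded to C and H → aldehyde.
  CH(C6H5): pendant –C6H5: benzene ring → arene.
  CO: –C(=O)– with carbon on both sides → ketone.
  CH(OCOCH3): pendant –OC(=O)CH3: an acyloxy group → ester.
  C6H4OH: –OH attached directly to an aromatic ring → phenol (not alcohol); the ring itself is an arene.
Ketone appears at: CO, CH(COCH3), CO, CO → 4.

4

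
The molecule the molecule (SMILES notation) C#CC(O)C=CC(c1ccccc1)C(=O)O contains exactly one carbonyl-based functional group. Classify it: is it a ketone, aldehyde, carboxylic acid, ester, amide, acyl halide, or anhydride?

The carbonyl is in the COOH segment: –COOH: carbonyl C bonded to –OH and C → carboxylic acid (the –OH is not a separate alcohol).

carboxylic acid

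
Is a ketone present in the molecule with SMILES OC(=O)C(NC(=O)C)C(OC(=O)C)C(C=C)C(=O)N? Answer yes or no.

no

Working along the chain:
  HOOC: –COOH: carbonyl C bonded to –OH and C → carboxylic acid (the –OH is not a separate alcohol).
  CH(NHCOCH3): pendant –NHC(=O)CH3: N bonded to a carbonyl → amide (not amine).
  CH(OCOCH3): pendant –OC(=O)CH3: an acyloxy group → ester.
  CH(CH=CH2): pendant –CH=CH2: C=C double bond → alkene.
  CONH2: –C(=O)NH2: carbonyl C bonded to C and to N → amide (the N is not a separate amine).
In CH(OCOCH3), the C=O is bonded to an –O–C group, which defines an ester, not a ketone. In each of CH(NHCOCH3) and CONH2, the C=O is bonded to nitrogen, which defines an amide, not a ketone. In HOOC, the C=O bears an –OH, making it a carboxylic acid rather than a ketone.
The groups actually present are: alkene, amide, carboxylic acid, ester.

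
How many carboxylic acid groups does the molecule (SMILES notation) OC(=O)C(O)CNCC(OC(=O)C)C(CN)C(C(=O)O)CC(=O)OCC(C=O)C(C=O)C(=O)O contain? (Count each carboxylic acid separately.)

3

Working along the chain:
  HOOC: –COOH: carbonyl C bonded to –OH and C → carboxylic acid (the –OH is not a separate alcohol).
  CH(OH): –OH on an sp³ carbon → alcohol (secondary).
  CH2NHCH2: C–N–C with sp³ carbons and no adjacent C=O → amine (secondary).
  CH(OCOCH3): pendant –OC(=O)CH3: an acyloxy group → ester.
  CH(CH2NH2): pendant –CH2NH2: N on sp³ C, no adjacent C=O → amine.
  CH(COOH): pendant –COOH: carbonyl C bonded to C and –OH → carboxylic acid.
  CH2COOCH2: –C(=O)–O–C with C on the carbonyl side → ester.
  CH(CHO): pendant –CHO: carbonyl C bonded to C and H → aldehyde.
  CH(CHO): pendant –CHO: carbonyl C bonded to C and H → aldehyde.
  COOH: –COOH: carbonyl C bonded to –OH and C → carboxylic acid (the –OH is not a separate alcohol).
Carboxylic acid appears at: HOOC, CH(COOH), COOH → 3.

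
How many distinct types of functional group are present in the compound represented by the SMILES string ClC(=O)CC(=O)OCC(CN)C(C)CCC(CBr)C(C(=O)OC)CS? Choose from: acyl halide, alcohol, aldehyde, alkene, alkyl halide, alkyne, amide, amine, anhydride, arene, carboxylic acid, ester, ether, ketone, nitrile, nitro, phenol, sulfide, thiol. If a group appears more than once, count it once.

5

–C(=O)Cl: carbonyl C bonded to C and to a halogen → acyl halide (not alkyl halide).
–C(=O)–O–C with C on the carbonyl side → ester.
pendant –CH2NH2: N on sp³ C, no adjacent C=O → amine.
pendant –CH2X: halogen on sp³ carbon → alkyl halide.
pendant –COOCH3: carbonyl C bonded to C and –OCH3 → ester.
–SH on an sp³ carbon → thiol.
Distinct types present: acyl halide, alkyl halide, amine, ester, thiol.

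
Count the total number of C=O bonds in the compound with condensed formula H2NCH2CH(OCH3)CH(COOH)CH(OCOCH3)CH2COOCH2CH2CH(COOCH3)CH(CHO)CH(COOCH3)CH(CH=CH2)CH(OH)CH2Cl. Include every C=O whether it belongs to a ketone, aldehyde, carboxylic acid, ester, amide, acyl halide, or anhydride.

CH(COOH): carboxylic acid, 1 C=O (running total 1).
CH(OCOCH3): ester, 1 C=O (running total 2).
CH2COOCH2: ester, 1 C=O (running total 3).
CH(COOCH3): ester, 1 C=O (running total 4).
CH(CHO): aldehyde, 1 C=O (running total 5).
CH(COOCH3): ester, 1 C=O (running total 6).

6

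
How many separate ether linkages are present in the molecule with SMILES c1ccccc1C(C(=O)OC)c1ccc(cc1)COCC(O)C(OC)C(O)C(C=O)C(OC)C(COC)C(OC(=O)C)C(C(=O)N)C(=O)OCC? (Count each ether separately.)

C6H5– phenyl ring → arene.
pendant –COOCH3: carbonyl C bonded to C and –OCH3 → ester.
para-disubstituted benzene ring → arene.
C–O–C with sp³ carbons on both sides and no adjacent C=O → ether.
–OH on an sp³ carbon → alcohol (secondary).
pendant –OCH3: C–O–C with sp³ C, no adjacent C=O → ether.
–OH on an sp³ carbon → alcohol (secondary).
pendant –CHO: carbonyl C bonded to C and H → aldehyde.
pendant –OCH3: C–O–C with sp³ C, no adjacent C=O → ether.
pendant –CH2OCH3: C–O–C linkage → ether.
pendant –OC(=O)CH3: an acyloxy group → ester.
pendant –CONH2: carbonyl C bonded to C and N → amide.
–C(=O)OCH2CH3: carbonyl C bonded to C and to –OEt → ester.
Ether appears at: CH2OCH2, CH(OCH3), CH(OCH3), CH(CH2OCH3) → 4.

4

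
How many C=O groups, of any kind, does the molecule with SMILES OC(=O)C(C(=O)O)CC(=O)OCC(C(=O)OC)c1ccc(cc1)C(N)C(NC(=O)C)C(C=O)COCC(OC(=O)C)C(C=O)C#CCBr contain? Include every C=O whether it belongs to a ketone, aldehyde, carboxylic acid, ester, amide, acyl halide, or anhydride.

HOOC: carboxylic acid, 1 C=O (running total 1).
CH(COOH): carboxylic acid, 1 C=O (running total 2).
CH2COOCH2: ester, 1 C=O (running total 3).
CH(COOCH3): ester, 1 C=O (running total 4).
CH(NHCOCH3): amide, 1 C=O (running total 5).
CH(CHO): aldehyde, 1 C=O (running total 6).
CH(OCOCH3): ester, 1 C=O (running total 7).
CH(CHO): aldehyde, 1 C=O (running total 8).

8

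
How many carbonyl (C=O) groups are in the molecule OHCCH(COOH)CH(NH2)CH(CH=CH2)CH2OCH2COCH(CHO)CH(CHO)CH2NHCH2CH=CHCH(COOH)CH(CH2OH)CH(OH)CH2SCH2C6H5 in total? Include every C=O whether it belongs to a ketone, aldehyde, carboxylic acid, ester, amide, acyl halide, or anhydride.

OHC: aldehyde, 1 C=O (running total 1).
CH(COOH): carboxylic acid, 1 C=O (running total 2).
CO: ketone, 1 C=O (running total 3).
CH(CHO): aldehyde, 1 C=O (running total 4).
CH(CHO): aldehyde, 1 C=O (running total 5).
CH(COOH): carboxylic acid, 1 C=O (running total 6).

6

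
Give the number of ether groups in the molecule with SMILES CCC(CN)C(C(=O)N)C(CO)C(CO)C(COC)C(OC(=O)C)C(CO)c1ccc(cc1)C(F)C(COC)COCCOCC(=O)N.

pendant –CH2NH2: N on sp³ C, no adjacent C=O → amine.
pendant –CONH2: carbonyl C bonded to C and N → amide.
pendant –CH2OH on an sp³ backbone C → alcohol.
pendant –CH2OH on an sp³ backbone C → alcohol.
pendant –CH2OCH3: C–O–C linkage → ether.
pendant –OC(=O)CH3: an acyloxy group → ester.
pendant –CH2OH on an sp³ backbone C → alcohol.
para-disubstituted benzene ring → arene.
halogen on an sp³ carbon → alkyl halide.
pendant –CH2OCH3: C–O–C linkage → ether.
C–O–C with sp³ carbons on both sides and no adjacent C=O → ether.
C–O–C with sp³ carbons on both sides and no adjacent C=O → ether.
–C(=O)NH2: carbonyl C bonded to C and to N → amide (the N is not a separate amine).
Ether appears at: CH(CH2OCH3), CH(CH2OCH3), CH2OCH2, CH2OCH2 → 4.

4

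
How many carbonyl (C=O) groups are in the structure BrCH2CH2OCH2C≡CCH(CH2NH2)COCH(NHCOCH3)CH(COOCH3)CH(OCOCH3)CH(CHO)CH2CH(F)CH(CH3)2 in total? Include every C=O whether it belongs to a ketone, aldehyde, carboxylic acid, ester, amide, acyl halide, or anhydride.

5

CO: ketone, 1 C=O (running total 1).
CH(NHCOCH3): amide, 1 C=O (running total 2).
CH(COOCH3): ester, 1 C=O (running total 3).
CH(OCOCH3): ester, 1 C=O (running total 4).
CH(CHO): aldehyde, 1 C=O (running total 5).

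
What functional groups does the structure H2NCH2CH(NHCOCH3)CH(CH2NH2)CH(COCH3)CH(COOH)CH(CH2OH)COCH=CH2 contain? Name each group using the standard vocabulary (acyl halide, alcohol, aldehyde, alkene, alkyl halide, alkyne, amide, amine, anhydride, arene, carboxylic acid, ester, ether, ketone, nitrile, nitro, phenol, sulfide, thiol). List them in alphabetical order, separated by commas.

alcohol, alkene, amide, amine, carboxylic acid, ketone

Working along the chain:
  H2NCH2: –NH2 on an sp³ carbon with no adjacent C=O → amine.
  CH(NHCOCH3): pendant –NHC(=O)CH3: N bonded to a carbonyl → amide (not amine).
  CH(CH2NH2): pendant –CH2NH2: N on sp³ C, no adjacent C=O → amine.
  CH(COCH3): pendant –COCH3: carbonyl C bonded to two carbons → ketone.
  CH(COOH): pendant –COOH: carbonyl C bonded to C and –OH → carboxylic acid.
  CH(CH2OH): pendant –CH2OH on an sp³ backbone C → alcohol.
  CO: –C(=O)– with carbon on both sides → ketone.
  CH=CH2: C=C double bond → alkene.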